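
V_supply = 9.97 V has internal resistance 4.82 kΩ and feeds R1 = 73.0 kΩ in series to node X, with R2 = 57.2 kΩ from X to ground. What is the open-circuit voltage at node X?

V_th ≈ 4.22 V

R1' = 4.82 + 73.0 = 77.82 kΩ (source resistance + R1).
Open-circuit (no load on X): V_th = V_supply · R2/(R1' + R2) = 9.97 × 57.2/(77.82 + 57.2) = 4.224 V.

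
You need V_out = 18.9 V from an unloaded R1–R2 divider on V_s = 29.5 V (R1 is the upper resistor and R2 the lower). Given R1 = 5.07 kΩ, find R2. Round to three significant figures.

V_out/V_s = R2/(R1+R2) = 0.6407.
So R2 = R1 · V_out/(V_s − V_out) = 5.07 × 18.9/(29.5 − 18.9) = 5.07 × 1.783 = 9.040 kΩ.

R2 ≈ 9.04 kΩ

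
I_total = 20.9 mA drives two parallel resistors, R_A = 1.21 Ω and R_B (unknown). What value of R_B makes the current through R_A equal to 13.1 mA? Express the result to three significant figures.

In a two-way split, I_A/I_total = R_B/(R_A + R_B).
With f = 0.6268, R_B = R_A · f/(1−f) = 1.21 × 1.679 = 2.032 Ω.

R_B ≈ 2.03 Ω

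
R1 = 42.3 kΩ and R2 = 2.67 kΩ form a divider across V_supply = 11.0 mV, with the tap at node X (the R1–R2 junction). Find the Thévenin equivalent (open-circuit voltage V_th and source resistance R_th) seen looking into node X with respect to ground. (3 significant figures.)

V_th is the unloaded tap voltage: V_supply · R2/(R1+R2) = 11.0 × 0.05937 = 0.6531 mV.
Zeroing V_supply shorts the top of R1 to ground, so R_th = R1 ‖ R2 = 2.511 kΩ.

V_th ≈ 0.653 mV, R_th ≈ 2.51 kΩ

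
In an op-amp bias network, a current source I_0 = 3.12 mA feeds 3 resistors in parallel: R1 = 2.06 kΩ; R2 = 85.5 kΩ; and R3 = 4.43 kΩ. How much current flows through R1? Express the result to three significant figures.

I ≈ 2.10 mA

Total conductance ΣG = 1/2.06 + 1/85.5 + 1/4.43 = 0.7229 (units of 1/kΩ).
R1 takes the fraction G_k/ΣG = 0.4854/0.7229 = 0.6715, so I = 3.12 × 0.6715 = 2.095 mA.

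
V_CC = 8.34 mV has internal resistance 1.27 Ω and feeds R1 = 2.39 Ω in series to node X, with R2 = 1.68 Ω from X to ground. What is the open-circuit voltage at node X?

R1' = 1.27 + 2.39 = 3.660 Ω (source resistance + R1).
V_th is the unloaded tap voltage: V_CC · R2/(R1'+R2) = 8.34 × 0.3146 = 2.624 mV.

V_th ≈ 2.62 mV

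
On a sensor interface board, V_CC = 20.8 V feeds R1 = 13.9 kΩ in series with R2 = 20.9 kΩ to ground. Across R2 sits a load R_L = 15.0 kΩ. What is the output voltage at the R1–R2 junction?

V_out ≈ 8.03 V

First combine the lower leg with the load: R2 ‖ R_L = 8.733 kΩ.
Voltage divider with the loaded lower leg: V_out = 20.8 × 8.733/(13.9 + 8.733) = 20.8 × 0.3858 = 8.026 V.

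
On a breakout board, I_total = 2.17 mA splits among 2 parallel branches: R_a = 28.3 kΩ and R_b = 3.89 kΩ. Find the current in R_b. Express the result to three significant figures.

I ≈ 1.91 mA

Two-branch current divider: I_k = I_total · R_other/(R_1 + R_2).
I(R_b) = 2.17 × 28.3/(28.3 + 3.89) = 2.17 × 0.8792 = 1.908 mA.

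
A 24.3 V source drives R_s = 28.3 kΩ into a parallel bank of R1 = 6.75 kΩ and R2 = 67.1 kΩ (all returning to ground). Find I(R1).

Combine the parallel branches: R_p = (1/6.75 + 1/67.1)⁻¹ = 6.133 kΩ.
V_A by voltage divider: V_A = 24.3 × 6.133/(28.3 + 6.133) = 4.328 V.
Branch current I = V_A/R1 = 4.328/6.75 = 0.6412 mA.

I ≈ 0.641 mA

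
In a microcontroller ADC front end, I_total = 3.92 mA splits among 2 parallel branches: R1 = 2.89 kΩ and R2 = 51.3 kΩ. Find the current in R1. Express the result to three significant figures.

For two parallel branches, I_k = I_total · (other R)/(sum of R).
I(R1) = 3.92 × 51.3/(2.89 + 51.3) = 3.92 × 0.9467 = 3.711 mA.

I ≈ 3.71 mA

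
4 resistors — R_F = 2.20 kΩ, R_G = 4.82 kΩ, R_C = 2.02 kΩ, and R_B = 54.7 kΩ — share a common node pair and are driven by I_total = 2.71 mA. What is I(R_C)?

I ≈ 1.14 mA

Total conductance ΣG = 1/2.20 + 1/4.82 + 1/2.02 + 1/54.7 = 1.175 (units of 1/kΩ).
By the current-divider rule, I = I_total · G_k/ΣG = 2.71 × 0.4212 = 1.141 mA.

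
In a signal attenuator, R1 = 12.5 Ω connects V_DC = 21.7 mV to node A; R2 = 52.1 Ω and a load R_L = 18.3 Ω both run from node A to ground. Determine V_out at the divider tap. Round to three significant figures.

First combine the lower leg with the load: R2 ‖ R_L = 13.54 Ω.
Then V_out = V_DC · R2'/(R1 + R2') = 21.7 × 13.54/26.04 = 11.28 mV.
(Unloaded it would be 17.5 mV; the load pulls it down.)

V_out ≈ 11.3 mV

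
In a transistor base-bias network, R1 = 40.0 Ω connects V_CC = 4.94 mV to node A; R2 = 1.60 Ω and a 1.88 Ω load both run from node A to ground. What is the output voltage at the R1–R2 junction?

First combine the lower leg with the load: R2 ‖ R_L = 0.8644 Ω.
Now apply the divider: V_out = 4.94 × 0.02115 = 0.1045 mV.

V_out ≈ 0.104 mV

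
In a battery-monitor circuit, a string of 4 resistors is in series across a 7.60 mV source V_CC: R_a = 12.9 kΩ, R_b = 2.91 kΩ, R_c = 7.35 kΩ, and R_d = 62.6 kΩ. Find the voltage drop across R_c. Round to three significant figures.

Total series resistance ΣR = 12.9 + 2.91 + 7.35 + 62.6 = 85.76 kΩ.
By the voltage-divider rule, V = 7.60 × 7.350/85.76 = 0.6514 mV.

V ≈ 0.651 mV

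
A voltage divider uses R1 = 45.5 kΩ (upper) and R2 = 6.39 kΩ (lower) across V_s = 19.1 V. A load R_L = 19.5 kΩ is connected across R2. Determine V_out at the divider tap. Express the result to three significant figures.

The load sits in parallel with R2, giving an effective lower resistance R2' = R2·R_L/(R2+R_L) = 4.813 kΩ.
Now apply the divider: V_out = 19.1 × 0.09566 = 1.827 V.
(Unloaded it would be 2.35 V; the load pulls it down.)

V_out ≈ 1.83 V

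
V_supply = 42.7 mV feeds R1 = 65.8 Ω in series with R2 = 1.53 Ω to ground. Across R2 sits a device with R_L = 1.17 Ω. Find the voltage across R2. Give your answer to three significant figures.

The load sits in parallel with R2, giving an effective lower resistance R2' = R2·R_L/(R2+R_L) = 0.6630 Ω.
Now apply the divider: V_out = 42.7 × 0.009975 = 0.4260 mV.

V_out ≈ 0.426 mV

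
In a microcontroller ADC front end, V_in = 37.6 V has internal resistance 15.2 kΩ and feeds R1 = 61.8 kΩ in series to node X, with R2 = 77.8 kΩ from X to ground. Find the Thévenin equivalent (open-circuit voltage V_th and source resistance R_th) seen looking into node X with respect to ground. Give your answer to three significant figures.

V_th ≈ 18.9 V, R_th ≈ 38.7 kΩ

R1' = 15.2 + 61.8 = 77.00 kΩ (source resistance + R1).
Open-circuit (no load on X): V_th = V_in · R2/(R1' + R2) = 37.6 × 77.8/(77.00 + 77.8) = 18.90 V.
With V_in suppressed (replaced by a short), R_th = R1' ‖ R2 = (77.00 × 77.8)/(77.00 + 77.8) = 38.70 kΩ.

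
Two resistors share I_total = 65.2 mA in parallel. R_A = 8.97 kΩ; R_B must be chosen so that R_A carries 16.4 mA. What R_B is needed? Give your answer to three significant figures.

The fraction through R_A equals R_B/(R_A+R_B).
With f = 0.2515, R_B = R_A · f/(1−f) = 8.97 × 0.3361 = 3.015 kΩ.

R_B ≈ 3.01 kΩ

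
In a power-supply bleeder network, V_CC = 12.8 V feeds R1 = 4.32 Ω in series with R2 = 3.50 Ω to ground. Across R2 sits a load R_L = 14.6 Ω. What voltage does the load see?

V_out ≈ 5.06 V

The load sits in parallel with R2, giving an effective lower resistance R2' = R2·R_L/(R2+R_L) = 2.823 Ω.
Then V_out = V_CC · R2'/(R1 + R2') = 12.8 × 2.823/7.143 = 5.059 V.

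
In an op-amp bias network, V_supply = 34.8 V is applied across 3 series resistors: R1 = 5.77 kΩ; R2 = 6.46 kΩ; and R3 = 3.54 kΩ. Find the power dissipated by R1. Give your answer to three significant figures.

P ≈ 28.1 mW

ΣR = 15.77 kΩ → I = 34.8/15.77 = 2.207 mA.
P(R1) = I²·R1 = (2.207)² × 5.77 = 28.10 mW.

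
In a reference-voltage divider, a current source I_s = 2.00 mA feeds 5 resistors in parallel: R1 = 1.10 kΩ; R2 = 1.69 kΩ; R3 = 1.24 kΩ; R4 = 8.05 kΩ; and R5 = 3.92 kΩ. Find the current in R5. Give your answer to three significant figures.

I ≈ 0.190 mA

Conductances: ΣG = 1/1.10 + 1/1.69 + 1/1.24 + 1/8.05 + 1/3.92 = 2.687 (1/kΩ).
By the current-divider rule, I = I_s · G_k/ΣG = 2.00 × 0.09495 = 0.1899 mA.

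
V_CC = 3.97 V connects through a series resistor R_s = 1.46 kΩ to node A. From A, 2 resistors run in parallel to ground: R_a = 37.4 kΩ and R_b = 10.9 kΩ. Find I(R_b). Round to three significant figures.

Equivalent of the parallel group: R_p = 8.440 kΩ.
V_A by voltage divider: V_A = 3.97 × 8.440/(1.46 + 8.440) = 3.385 V.
I(R_b) = V_A / R_b = 3.385/10.9 = 0.3105 mA.
(Check via current divider: I_total = 0.4010 mA; share G_k/ΣG = 0.7743 → same result.)

I ≈ 0.311 mA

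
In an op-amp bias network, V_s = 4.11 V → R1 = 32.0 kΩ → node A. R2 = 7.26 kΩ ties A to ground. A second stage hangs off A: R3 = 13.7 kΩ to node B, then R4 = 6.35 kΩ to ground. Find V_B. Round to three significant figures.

V_B ≈ 0.186 V

The second stage (R3 + R4 = 20.05 kΩ) loads node A in parallel with R2.
Effective lower resistance at A: R2 ‖ 20.05 = 5.330 kΩ.
So V_A = 4.11 × 0.1428 = 0.5868 V.
Stage 2 is unloaded, so V_B = V_A · R4/(R3+R4) = 0.5868 × 6.35/20.05 = 0.1859 V.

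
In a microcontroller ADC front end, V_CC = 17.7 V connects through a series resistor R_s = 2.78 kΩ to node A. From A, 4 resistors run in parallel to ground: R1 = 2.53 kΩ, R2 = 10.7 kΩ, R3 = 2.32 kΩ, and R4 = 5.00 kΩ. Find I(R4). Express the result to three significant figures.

Parallel bank: R_p = 1/(1/2.53 + 1/10.7 + 1/2.32 + 1/5.00) = 0.8931 kΩ.
V_A by voltage divider: V_A = 17.7 × 0.8931/(2.78 + 0.8931) = 4.304 V.
I(R4) = V_A / R4 = 4.304/5.00 = 0.8607 mA.

I ≈ 0.861 mA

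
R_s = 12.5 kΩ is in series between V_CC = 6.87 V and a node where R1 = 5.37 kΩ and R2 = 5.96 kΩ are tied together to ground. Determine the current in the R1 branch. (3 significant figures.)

I ≈ 0.236 mA

Parallel bank: R_p = 1/(1/5.37 + 1/5.96) = 2.825 kΩ.
Node voltage V_A = V_CC · R_p/(R_s + R_p) = 6.87 × 0.1843 = 1.266 V.
Branch current I = V_A/R1 = 1.266/5.37 = 0.2358 mA.
(Equivalently: I_total = 0.4483 mA, then current-divider fraction G_k/ΣG = 0.5260.)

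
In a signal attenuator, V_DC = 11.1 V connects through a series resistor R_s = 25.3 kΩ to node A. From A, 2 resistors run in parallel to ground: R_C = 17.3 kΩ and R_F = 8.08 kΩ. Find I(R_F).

I ≈ 0.246 mA

Parallel bank: R_p = 1/(1/17.3 + 1/8.08) = 5.508 kΩ.
Node voltage V_A = V_DC · R_p/(R_s + R_p) = 11.1 × 0.1788 = 1.984 V.
Branch current I = V_A/R_F = 1.984/8.08 = 0.2456 mA.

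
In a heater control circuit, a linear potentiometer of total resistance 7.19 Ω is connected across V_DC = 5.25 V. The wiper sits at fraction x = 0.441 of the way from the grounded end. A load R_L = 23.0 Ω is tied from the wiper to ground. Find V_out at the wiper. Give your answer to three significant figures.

The pot divides into 4.019 Ω above the wiper and 3.171 Ω below.
(x·R_p) ‖ R_L = 2.787 Ω.
Loaded-divider output: V_out = 5.25 × 0.4094 = 2.150 V.

V_out ≈ 2.15 V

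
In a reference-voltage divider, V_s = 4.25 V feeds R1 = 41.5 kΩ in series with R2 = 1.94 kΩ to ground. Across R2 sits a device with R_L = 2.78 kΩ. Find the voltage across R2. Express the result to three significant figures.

R2 ‖ R_L = (1.94 × 2.78)/(1.94 + 2.78) = 1.143 kΩ.
Now apply the divider: V_out = 4.25 × 0.02680 = 0.1139 V.

V_out ≈ 0.114 V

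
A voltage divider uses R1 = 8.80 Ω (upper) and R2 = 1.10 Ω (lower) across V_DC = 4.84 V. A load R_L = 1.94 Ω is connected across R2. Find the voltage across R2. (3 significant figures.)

V_out ≈ 0.358 V

First combine the lower leg with the load: R2 ‖ R_L = 0.7020 Ω.
Voltage divider with the loaded lower leg: V_out = 4.84 × 0.7020/(8.80 + 0.7020) = 4.84 × 0.07388 = 0.3576 V.
(Unloaded it would be 0.538 V; the load pulls it down.)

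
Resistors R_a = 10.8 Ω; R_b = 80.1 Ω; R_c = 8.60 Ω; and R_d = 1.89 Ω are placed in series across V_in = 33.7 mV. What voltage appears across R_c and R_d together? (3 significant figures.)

V ≈ 3.49 mV

Total series resistance ΣR = 10.8 + 80.1 + 8.60 + 1.89 = 101.4 Ω.
R_{R_c..R_d} = 8.60 + 1.89 = 10.49 Ω.
By the voltage-divider rule, V = 33.7 × 10.49/101.4 = 3.487 mV.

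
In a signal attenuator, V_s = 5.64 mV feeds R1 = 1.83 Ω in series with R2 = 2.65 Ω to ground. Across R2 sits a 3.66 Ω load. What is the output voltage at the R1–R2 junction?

V_out ≈ 2.57 mV

The load sits in parallel with R2, giving an effective lower resistance R2' = R2·R_L/(R2+R_L) = 1.537 Ω.
Then V_out = V_s · R2'/(R1 + R2') = 5.64 × 1.537/3.367 = 2.575 mV.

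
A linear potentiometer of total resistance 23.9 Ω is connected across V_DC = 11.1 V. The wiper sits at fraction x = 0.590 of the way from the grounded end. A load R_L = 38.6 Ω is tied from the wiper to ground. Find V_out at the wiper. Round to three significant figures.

The pot divides into 9.799 Ω above the wiper and 14.10 Ω below.
(x·R_p) ‖ R_L = 10.33 Ω.
V_out = 11.1 × 10.33/(9.799 + 10.33) = 5.696 V.

V_out ≈ 5.70 V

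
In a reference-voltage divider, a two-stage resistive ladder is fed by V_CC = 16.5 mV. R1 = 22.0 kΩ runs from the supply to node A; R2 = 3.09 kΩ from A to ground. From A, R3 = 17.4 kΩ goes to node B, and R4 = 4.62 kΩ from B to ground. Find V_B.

V_B ≈ 0.380 mV

The second stage (R3 + R4 = 22.02 kΩ) loads node A in parallel with R2.
R2 ‖ (R3+R4) = 2.710 kΩ.
V_A = 16.5 × 2.710/(22.0 + 2.710) = 1.809 mV.
Stage 2 is unloaded, so V_B = V_A · R4/(R3+R4) = 1.809 × 4.62/22.02 = 0.3796 mV.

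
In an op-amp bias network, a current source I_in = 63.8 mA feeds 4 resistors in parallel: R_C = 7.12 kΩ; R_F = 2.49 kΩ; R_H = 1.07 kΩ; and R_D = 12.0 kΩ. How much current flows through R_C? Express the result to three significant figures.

ΣG = 1/7.12 + 1/2.49 + 1/1.07 + 1/12.0 = 1.560.
By the current-divider rule, I = I_in · G_k/ΣG = 63.8 × 0.09003 = 5.744 mA.

I ≈ 5.74 mA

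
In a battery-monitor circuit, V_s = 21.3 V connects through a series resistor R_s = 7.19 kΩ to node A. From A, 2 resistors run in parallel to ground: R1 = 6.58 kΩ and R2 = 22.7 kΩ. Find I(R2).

I ≈ 0.389 mA

Combine the parallel branches: R_p = (1/6.58 + 1/22.7)⁻¹ = 5.101 kΩ.
Node voltage V_A = V_s · R_p/(R_s + R_p) = 21.3 × 0.4150 = 8.840 V.
I(R2) = V_A / R2 = 8.840/22.7 = 0.3894 mA.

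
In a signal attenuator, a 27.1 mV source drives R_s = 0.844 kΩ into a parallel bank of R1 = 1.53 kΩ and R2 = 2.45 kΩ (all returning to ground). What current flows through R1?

I ≈ 9.34 µA

Combine the parallel branches: R_p = (1/1.53 + 1/2.45)⁻¹ = 0.9418 kΩ.
V_A = 27.1 × 0.9418/1.786 = 14.29 mV.
I(R1) = V_A / R1 = 14.29/1.53 = 9.341 µA.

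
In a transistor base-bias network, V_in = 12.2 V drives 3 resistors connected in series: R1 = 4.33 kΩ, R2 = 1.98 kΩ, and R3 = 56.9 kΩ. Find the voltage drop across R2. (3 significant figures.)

V ≈ 0.382 V

ΣR = 4.33 + 1.98 + 56.9 = 63.21 kΩ.
V = V_in · R/ΣR = 12.2 × 0.03132 = 0.3822 V.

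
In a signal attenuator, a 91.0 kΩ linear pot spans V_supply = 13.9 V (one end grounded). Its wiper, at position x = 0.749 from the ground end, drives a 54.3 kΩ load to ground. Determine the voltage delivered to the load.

V_out ≈ 7.92 V

Split the track: R_lower = x·R_p = 68.16 kΩ, R_upper = (1−x)·R_p = 22.84 kΩ.
R_L loads the lower segment: effective lower R = 30.22 kΩ.
Loaded-divider output: V_out = 13.9 × 0.5696 = 7.917 V.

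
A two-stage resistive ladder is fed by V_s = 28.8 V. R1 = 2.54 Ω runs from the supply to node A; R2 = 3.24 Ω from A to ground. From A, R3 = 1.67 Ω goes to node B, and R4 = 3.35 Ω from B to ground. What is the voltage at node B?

V_B ≈ 8.39 V

The second stage (R3 + R4 = 5.020 Ω) loads node A in parallel with R2.
R2 ‖ (R3+R4) = 1.969 Ω.
First divider: V_A = V_s · 1.969/(2.54 + 1.969) = 12.58 V.
Stage 2 is unloaded, so V_B = V_A · R4/(R3+R4) = 12.58 × 3.35/5.020 = 8.393 V.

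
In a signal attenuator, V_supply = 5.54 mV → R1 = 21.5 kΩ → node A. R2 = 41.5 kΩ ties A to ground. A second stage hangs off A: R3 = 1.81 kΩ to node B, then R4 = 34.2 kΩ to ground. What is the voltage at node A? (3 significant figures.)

The second stage (R3 + R4 = 36.01 kΩ) loads node A in parallel with R2.
R2 ‖ (R3+R4) = 19.28 kΩ.
So V_A = 5.54 × 0.4728 = 2.619 mV.

V_A ≈ 2.62 mV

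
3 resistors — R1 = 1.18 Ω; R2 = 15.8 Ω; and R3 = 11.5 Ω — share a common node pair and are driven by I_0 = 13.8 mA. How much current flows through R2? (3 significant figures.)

ΣG = 1/1.18 + 1/15.8 + 1/11.5 = 0.9977.
Current divider: I(R2) = I_0 · G_k/ΣG = 13.8 × (0.06329/0.9977) = 13.8 × 0.06344 = 0.8754 mA.

I ≈ 0.875 mA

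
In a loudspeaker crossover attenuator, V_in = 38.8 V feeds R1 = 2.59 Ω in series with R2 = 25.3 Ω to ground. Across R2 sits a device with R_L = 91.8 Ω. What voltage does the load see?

V_out ≈ 34.3 V

The load sits in parallel with R2, giving an effective lower resistance R2' = R2·R_L/(R2+R_L) = 19.83 Ω.
Now apply the divider: V_out = 38.8 × 0.8845 = 34.32 V.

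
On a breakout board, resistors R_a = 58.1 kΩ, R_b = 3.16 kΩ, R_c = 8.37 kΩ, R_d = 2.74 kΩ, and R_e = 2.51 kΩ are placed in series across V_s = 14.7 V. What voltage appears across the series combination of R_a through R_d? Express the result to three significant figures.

Total series resistance ΣR = 58.1 + 3.16 + 8.37 + 2.74 + 2.51 = 74.88 kΩ.
R_{R_a..R_d} = 58.1 + 3.16 + 8.37 + 2.74 = 72.37 kΩ.
V = V_s · R/ΣR = 14.7 × 0.9665 = 14.21 V.

V ≈ 14.2 V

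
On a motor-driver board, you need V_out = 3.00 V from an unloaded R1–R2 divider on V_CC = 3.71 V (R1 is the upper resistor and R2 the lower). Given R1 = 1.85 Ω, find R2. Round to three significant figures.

Required fraction k = V_out/V_CC = 0.8086.
Rearranging, R2 = R1·k/(1−k) = 1.85 × 4.225 = 7.817 Ω.

R2 ≈ 7.82 Ω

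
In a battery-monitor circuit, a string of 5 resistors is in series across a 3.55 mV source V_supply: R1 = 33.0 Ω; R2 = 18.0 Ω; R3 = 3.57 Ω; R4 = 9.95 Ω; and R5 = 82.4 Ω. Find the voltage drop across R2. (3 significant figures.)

V ≈ 0.435 mV

Series total: ΣR = 33.0 + 18.0 + 3.57 + 9.95 + 82.4 = 146.9 Ω.
V = V_supply · R/ΣR = 3.55 × 0.1225 = 0.4349 mV.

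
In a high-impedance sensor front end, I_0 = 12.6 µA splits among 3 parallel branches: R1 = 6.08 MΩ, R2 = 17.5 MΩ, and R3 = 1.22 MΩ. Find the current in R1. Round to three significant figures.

ΣG = 1/6.08 + 1/17.5 + 1/1.22 = 1.041.
R1 takes the fraction G_k/ΣG = 0.1645/1.041 = 0.1580, so I = 12.6 × 0.1580 = 1.990 µA.

I ≈ 1.99 µA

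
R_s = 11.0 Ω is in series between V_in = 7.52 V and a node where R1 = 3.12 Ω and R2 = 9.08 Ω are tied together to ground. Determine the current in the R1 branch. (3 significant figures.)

Parallel bank: R_p = 1/(1/3.12 + 1/9.08) = 2.322 Ω.
V_A = 7.52 × 2.322/13.32 = 1.311 V.
I(R1) = V_A / R1 = 1.311/3.12 = 0.4201 A.
(Check via current divider: I_total = 0.5645 A; share G_k/ΣG = 0.7443 → same result.)

I ≈ 0.420 A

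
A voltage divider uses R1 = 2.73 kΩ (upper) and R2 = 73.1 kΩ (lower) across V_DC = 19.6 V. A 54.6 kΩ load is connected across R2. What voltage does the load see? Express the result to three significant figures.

V_out ≈ 18.0 V

R2 ‖ R_L = (73.1 × 54.6)/(73.1 + 54.6) = 31.25 kΩ.
Now apply the divider: V_out = 19.6 × 0.9197 = 18.03 V.
(Unloaded it would be 18.9 V; the load pulls it down.)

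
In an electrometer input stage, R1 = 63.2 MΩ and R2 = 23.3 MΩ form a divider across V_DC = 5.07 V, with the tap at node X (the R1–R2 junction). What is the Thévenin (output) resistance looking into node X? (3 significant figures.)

Looking into X with the source shorted: R_th = R1·R2/(R1+R2) = 63.20 × 23.3/86.50 = 17.02 MΩ.

R_th ≈ 17.0 MΩ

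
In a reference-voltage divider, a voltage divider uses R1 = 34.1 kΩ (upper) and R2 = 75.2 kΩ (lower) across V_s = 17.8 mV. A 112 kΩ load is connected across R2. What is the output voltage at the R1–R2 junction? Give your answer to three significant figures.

The load sits in parallel with R2, giving an effective lower resistance R2' = R2·R_L/(R2+R_L) = 44.99 kΩ.
Voltage divider with the loaded lower leg: V_out = 17.8 × 44.99/(34.1 + 44.99) = 17.8 × 0.5689 = 10.13 mV.
(Unloaded it would be 12.2 mV; the load pulls it down.)

V_out ≈ 10.1 mV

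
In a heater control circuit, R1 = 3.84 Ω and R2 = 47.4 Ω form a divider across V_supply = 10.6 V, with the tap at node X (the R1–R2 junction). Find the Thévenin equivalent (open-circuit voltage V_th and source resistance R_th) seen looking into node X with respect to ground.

With X open, the divider is unloaded: V_th = 10.6 × 47.4/51.24 = 9.806 V.
Looking into X with the source shorted: R_th = R1·R2/(R1+R2) = 3.840 × 47.4/51.24 = 3.552 Ω.

V_th ≈ 9.81 V, R_th ≈ 3.55 Ω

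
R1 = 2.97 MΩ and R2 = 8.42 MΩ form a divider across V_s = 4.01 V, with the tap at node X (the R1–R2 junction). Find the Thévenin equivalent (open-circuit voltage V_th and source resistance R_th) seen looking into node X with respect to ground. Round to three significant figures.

V_th is the unloaded tap voltage: V_s · R2/(R1+R2) = 4.01 × 0.7392 = 2.964 V.
Looking into X with the source shorted: R_th = R1·R2/(R1+R2) = 2.970 × 8.42/11.39 = 2.196 MΩ.

V_th ≈ 2.96 V, R_th ≈ 2.20 MΩ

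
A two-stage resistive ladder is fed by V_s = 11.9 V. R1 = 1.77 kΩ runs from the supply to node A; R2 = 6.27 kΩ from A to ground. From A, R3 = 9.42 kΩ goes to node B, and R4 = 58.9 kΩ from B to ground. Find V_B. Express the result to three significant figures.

Node A sees R2 in parallel with the series input of stage 2, R3 + R4 = 68.32 kΩ.
R2 ‖ (R3+R4) = 5.743 kΩ.
V_A = 11.9 × 5.743/(1.77 + 5.743) = 9.096 V.
V_B = V_A × 0.8621 = 7.842 V.

V_B ≈ 7.84 V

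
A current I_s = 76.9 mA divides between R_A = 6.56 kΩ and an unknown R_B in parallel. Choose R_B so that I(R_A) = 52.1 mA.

In a two-way split, I_A/I_s = R_B/(R_A + R_B).
52.1/76.9 = R_B/(R_A + R_B) → R_B = R_A · (0.6775)/(1 − 0.6775) = 6.56 × 2.101 = 13.78 kΩ.

R_B ≈ 13.8 kΩ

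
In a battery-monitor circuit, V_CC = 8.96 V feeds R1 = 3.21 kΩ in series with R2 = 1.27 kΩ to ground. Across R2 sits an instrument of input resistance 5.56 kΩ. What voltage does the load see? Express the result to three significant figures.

The load sits in parallel with R2, giving an effective lower resistance R2' = R2·R_L/(R2+R_L) = 1.034 kΩ.
Voltage divider with the loaded lower leg: V_out = 8.96 × 1.034/(3.21 + 1.034) = 8.96 × 0.2436 = 2.183 V.
(Unloaded it would be 2.54 V; the load pulls it down.)

V_out ≈ 2.18 V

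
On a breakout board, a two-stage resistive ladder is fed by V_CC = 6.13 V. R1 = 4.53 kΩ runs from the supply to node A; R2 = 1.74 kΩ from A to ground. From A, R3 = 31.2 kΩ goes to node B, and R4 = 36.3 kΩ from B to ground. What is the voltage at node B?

V_B ≈ 0.898 V

The second stage (R3 + R4 = 67.50 kΩ) loads node A in parallel with R2.
R2 ‖ (R3+R4) = 1.696 kΩ.
First divider: V_A = V_CC · 1.696/(4.53 + 1.696) = 1.670 V.
V_B = V_A × 0.5378 = 0.8981 V.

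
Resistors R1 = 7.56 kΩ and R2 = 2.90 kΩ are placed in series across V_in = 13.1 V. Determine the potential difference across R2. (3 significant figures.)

Series total: ΣR = 7.56 + 2.90 = 10.46 kΩ.
By the voltage-divider rule, V = 13.1 × 2.900/10.46 = 3.632 V.

V ≈ 3.63 V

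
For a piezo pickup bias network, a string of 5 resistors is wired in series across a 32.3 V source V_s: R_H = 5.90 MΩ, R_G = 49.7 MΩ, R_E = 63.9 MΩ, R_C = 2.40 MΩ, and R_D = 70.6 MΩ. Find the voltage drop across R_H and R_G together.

V ≈ 9.33 V

Total series resistance ΣR = 5.90 + 49.7 + 63.9 + 2.40 + 70.6 = 192.5 MΩ.
R_{R_H..R_G} = 5.90 + 49.7 = 55.60 MΩ.
V = V_s · R/ΣR = 32.3 × 0.2888 = 9.329 V.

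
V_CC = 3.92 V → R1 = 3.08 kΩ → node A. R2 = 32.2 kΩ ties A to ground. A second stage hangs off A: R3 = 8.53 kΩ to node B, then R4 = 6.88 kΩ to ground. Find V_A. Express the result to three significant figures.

Looking into the second stage from A: R3 + R4 = 15.41 kΩ appears in parallel with R2.
Effective lower resistance at A: R2 ‖ 15.41 = 10.42 kΩ.
V_A = 3.92 × 10.42/(3.08 + 10.42) = 3.026 V.

V_A ≈ 3.03 V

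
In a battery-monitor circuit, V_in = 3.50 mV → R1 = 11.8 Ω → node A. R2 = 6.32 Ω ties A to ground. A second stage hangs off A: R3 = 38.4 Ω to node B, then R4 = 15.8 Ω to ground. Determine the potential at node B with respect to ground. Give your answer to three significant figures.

V_B ≈ 0.331 mV

Node A sees R2 in parallel with the series input of stage 2, R3 + R4 = 54.20 Ω.
Effective lower resistance at A: R2 ‖ 54.20 = 5.660 Ω.
V_A = 3.50 × 5.660/(11.8 + 5.660) = 1.135 mV.
Then the unloaded second divider: V_B = V_A × R4/(R3+R4) = 1.135 × 0.2915 = 0.3307 mV.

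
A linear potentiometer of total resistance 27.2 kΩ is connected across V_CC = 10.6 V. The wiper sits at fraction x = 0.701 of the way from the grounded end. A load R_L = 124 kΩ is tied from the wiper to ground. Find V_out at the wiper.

Split the track: R_lower = x·R_p = 19.07 kΩ, R_upper = (1−x)·R_p = 8.133 kΩ.
R_L loads the lower segment: effective lower R = 16.53 kΩ.
V_out = 10.6 × 16.53/(8.133 + 16.53) = 7.104 V.

V_out ≈ 7.10 V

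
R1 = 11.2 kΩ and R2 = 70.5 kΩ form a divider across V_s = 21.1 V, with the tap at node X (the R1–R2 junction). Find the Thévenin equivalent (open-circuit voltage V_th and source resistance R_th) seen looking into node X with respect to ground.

V_th ≈ 18.2 V, R_th ≈ 9.66 kΩ

With X open, the divider is unloaded: V_th = 21.1 × 70.5/81.70 = 18.21 V.
With V_s suppressed (replaced by a short), R_th = R1 ‖ R2 = (11.20 × 70.5)/(11.20 + 70.5) = 9.665 kΩ.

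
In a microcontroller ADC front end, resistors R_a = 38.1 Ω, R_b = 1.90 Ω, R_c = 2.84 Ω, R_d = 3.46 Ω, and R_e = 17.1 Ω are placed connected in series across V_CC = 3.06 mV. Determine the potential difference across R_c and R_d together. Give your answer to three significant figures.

V ≈ 0.304 mV

ΣR = 38.1 + 1.90 + 2.84 + 3.46 + 17.1 = 63.40 Ω.
R_{R_c..R_d} = 2.84 + 3.46 = 6.300 Ω.
Voltage divider: V = V_CC · (6.300 / 63.40) = 3.06 × 0.09937 = 0.3041 mV.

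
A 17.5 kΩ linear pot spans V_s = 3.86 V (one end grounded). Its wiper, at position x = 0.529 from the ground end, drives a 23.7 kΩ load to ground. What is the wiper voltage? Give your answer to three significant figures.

Split the track: R_lower = x·R_p = 9.258 kΩ, R_upper = (1−x)·R_p = 8.242 kΩ.
R_L loads the lower segment: effective lower R = 6.657 kΩ.
Loaded-divider output: V_out = 3.86 × 0.4468 = 1.725 V.

V_out ≈ 1.72 V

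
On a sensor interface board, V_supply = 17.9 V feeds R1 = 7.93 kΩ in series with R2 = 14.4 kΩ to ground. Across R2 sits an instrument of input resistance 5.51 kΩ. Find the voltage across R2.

V_out ≈ 5.99 V

First combine the lower leg with the load: R2 ‖ R_L = 3.985 kΩ.
Then V_out = V_supply · R2'/(R1 + R2') = 17.9 × 3.985/11.92 = 5.987 V.
(Unloaded it would be 11.5 V; the load pulls it down.)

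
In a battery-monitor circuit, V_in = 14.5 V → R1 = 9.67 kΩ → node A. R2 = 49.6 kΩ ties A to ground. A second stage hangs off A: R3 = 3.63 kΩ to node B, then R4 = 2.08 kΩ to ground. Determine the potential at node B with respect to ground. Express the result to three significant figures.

The second stage (R3 + R4 = 5.710 kΩ) loads node A in parallel with R2.
Effective lower resistance at A: R2 ‖ 5.710 = 5.121 kΩ.
V_A = 14.5 × 5.121/(9.67 + 5.121) = 5.020 V.
V_B = V_A × 0.3643 = 1.829 V.

V_B ≈ 1.83 V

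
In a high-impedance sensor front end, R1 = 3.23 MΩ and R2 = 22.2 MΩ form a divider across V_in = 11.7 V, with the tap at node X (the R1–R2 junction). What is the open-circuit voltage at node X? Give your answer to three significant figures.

V_th is the unloaded tap voltage: V_in · R2/(R1+R2) = 11.7 × 0.8730 = 10.21 V.

V_th ≈ 10.2 V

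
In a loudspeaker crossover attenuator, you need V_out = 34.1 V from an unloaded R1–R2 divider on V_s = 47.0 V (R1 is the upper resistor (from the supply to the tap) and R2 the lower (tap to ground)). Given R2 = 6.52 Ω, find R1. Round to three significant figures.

Required fraction k = V_out/V_s = 0.7255.
R1 = R2·(1/k − 1) = 6.52 × 0.3783 = 2.467 Ω.

R1 ≈ 2.47 Ω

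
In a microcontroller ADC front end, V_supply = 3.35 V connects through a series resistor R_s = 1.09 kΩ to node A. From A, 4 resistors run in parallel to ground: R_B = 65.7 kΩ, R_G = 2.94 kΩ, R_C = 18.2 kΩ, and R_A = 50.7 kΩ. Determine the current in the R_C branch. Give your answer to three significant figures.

Parallel bank: R_p = 1/(1/65.7 + 1/2.94 + 1/18.2 + 1/50.7) = 2.325 kΩ.
V_A = 3.35 × 2.325/3.415 = 2.281 V.
I(R_C) = V_A / R_C = 2.281/18.2 = 0.1253 mA.
(Check via current divider: I_total = 0.9808 mA; share G_k/ΣG = 0.1278 → same result.)

I ≈ 0.125 mA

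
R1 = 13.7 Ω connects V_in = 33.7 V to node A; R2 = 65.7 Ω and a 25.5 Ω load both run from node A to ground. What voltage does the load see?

The load sits in parallel with R2, giving an effective lower resistance R2' = R2·R_L/(R2+R_L) = 18.37 Ω.
Then V_out = V_in · R2'/(R1 + R2') = 33.7 × 18.37/32.07 = 19.30 V.
(Unloaded it would be 27.9 V; the load pulls it down.)

V_out ≈ 19.3 V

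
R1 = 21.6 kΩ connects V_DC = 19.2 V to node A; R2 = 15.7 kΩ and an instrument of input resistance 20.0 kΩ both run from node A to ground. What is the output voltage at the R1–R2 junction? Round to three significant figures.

First combine the lower leg with the load: R2 ‖ R_L = 8.796 kΩ.
Then V_out = V_DC · R2'/(R1 + R2') = 19.2 × 8.796/30.40 = 5.556 V.
(Unloaded it would be 8.08 V; the load pulls it down.)

V_out ≈ 5.56 V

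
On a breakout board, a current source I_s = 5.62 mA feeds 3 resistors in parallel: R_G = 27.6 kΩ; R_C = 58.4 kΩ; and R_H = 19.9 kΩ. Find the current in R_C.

ΣG = 1/27.6 + 1/58.4 + 1/19.9 = 0.1036.
By the current-divider rule, I = I_s · G_k/ΣG = 5.62 × 0.1653 = 0.9288 mA.

I ≈ 0.929 mA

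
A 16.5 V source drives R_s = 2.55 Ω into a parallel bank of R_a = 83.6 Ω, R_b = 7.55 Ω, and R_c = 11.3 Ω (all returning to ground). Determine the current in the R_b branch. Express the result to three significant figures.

I ≈ 1.37 A

Parallel bank: R_p = 1/(1/83.6 + 1/7.55 + 1/11.3) = 4.294 Ω.
V_A by voltage divider: V_A = 16.5 × 4.294/(2.55 + 4.294) = 10.35 V.
Branch current I = V_A/R_b = 10.35/7.55 = 1.371 A.
(Equivalently: I_total = 2.411 A, then current-divider fraction G_k/ΣG = 0.5687.)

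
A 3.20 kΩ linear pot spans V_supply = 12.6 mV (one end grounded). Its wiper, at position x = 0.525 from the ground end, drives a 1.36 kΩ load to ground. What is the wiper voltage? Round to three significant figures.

Lower segment x·R_p = 1.680 kΩ; upper segment (1−x)·R_p = 1.520 kΩ.
Lower segment in parallel with the load: 1.680 ‖ 1.36 = 0.7516 kΩ.
Loaded-divider output: V_out = 12.6 × 0.3309 = 4.169 mV.

V_out ≈ 4.17 mV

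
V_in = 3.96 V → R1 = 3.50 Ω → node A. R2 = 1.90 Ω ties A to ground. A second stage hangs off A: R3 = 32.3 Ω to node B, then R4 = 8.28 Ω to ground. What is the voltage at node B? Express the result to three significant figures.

The second stage (R3 + R4 = 40.58 Ω) loads node A in parallel with R2.
Effective lower resistance at A: R2 ‖ 40.58 = 1.815 Ω.
V_A = 3.96 × 1.815/(3.50 + 1.815) = 1.352 V.
Then the unloaded second divider: V_B = V_A × R4/(R3+R4) = 1.352 × 0.2040 = 0.2759 V.

V_B ≈ 0.276 V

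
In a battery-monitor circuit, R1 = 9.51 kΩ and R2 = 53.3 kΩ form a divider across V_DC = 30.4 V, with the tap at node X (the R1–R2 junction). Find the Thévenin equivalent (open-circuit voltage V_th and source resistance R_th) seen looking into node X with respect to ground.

V_th ≈ 25.8 V, R_th ≈ 8.07 kΩ

Open-circuit (no load on X): V_th = V_DC · R2/(R1 + R2) = 30.4 × 53.3/(9.510 + 53.3) = 25.80 V.
With V_DC suppressed (replaced by a short), R_th = R1 ‖ R2 = (9.510 × 53.3)/(9.510 + 53.3) = 8.070 kΩ.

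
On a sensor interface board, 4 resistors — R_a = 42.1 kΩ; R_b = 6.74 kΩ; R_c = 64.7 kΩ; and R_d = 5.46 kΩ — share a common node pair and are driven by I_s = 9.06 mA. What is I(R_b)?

Total conductance ΣG = 1/42.1 + 1/6.74 + 1/64.7 + 1/5.46 = 0.3707 (units of 1/kΩ).
R_b takes the fraction G_k/ΣG = 0.1484/0.3707 = 0.4002, so I = 9.06 × 0.4002 = 3.626 mA.

I ≈ 3.63 mA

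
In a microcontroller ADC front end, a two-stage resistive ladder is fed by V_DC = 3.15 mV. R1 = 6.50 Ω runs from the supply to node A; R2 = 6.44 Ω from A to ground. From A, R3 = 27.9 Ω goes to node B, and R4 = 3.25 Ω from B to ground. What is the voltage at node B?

Looking into the second stage from A: R3 + R4 = 31.15 Ω appears in parallel with R2.
R2 ‖ (R3+R4) = 5.337 Ω.
First divider: V_A = V_DC · 5.337/(6.50 + 5.337) = 1.420 mV.
Then the unloaded second divider: V_B = V_A × R4/(R3+R4) = 1.420 × 0.1043 = 0.1482 mV.

V_B ≈ 0.148 mV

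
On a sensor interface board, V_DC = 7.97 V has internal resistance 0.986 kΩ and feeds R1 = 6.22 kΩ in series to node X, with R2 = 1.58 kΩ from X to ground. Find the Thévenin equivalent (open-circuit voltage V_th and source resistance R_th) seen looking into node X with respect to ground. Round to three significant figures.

V_th ≈ 1.43 V, R_th ≈ 1.30 kΩ

R1' = 0.986 + 6.22 = 7.206 kΩ (source resistance + R1).
V_th is the unloaded tap voltage: V_DC · R2/(R1'+R2) = 7.97 × 0.1798 = 1.433 V.
With V_DC suppressed (replaced by a short), R_th = R1' ‖ R2 = (7.206 × 1.58)/(7.206 + 1.58) = 1.296 kΩ.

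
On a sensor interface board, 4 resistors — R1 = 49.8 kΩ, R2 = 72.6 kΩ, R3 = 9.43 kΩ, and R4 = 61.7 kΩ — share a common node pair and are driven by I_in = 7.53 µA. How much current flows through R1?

I ≈ 0.969 µA

Conductances: ΣG = 1/49.8 + 1/72.6 + 1/9.43 + 1/61.7 = 0.1561 (1/kΩ).
Current divider: I(R1) = I_in · G_k/ΣG = 7.53 × (0.02008/0.1561) = 7.53 × 0.1286 = 0.9686 µA.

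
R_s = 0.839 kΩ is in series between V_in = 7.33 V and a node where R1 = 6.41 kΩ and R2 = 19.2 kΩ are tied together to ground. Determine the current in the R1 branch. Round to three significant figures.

Parallel bank: R_p = 1/(1/6.41 + 1/19.2) = 4.806 kΩ.
V_A = 7.33 × 4.806/5.645 = 6.240 V.
I(R1) = V_A / R1 = 6.240/6.41 = 0.9736 mA.
(Check via current divider: I_total = 1.299 mA; share G_k/ΣG = 0.7497 → same result.)

I ≈ 0.974 mA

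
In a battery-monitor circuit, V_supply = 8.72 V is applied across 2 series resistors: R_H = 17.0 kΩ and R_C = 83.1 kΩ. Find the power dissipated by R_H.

P ≈ 0.129 mW

Series current I = V_supply/ΣR = 8.72/100.1 = 0.08711 mA.
V(R_H) = I·R = 1.481 V; P = V·I = 1.481 × 0.08711 = 0.1290 mW.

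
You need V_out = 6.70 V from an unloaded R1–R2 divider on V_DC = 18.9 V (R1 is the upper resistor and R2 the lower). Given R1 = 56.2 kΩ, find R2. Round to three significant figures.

The divider ratio is R2/(R1+R2) = 6.70/18.9 = 0.3545.
So R2 = R1 · V_out/(V_DC − V_out) = 56.2 × 6.70/(18.9 − 6.70) = 56.2 × 0.5492 = 30.86 kΩ.

R2 ≈ 30.9 kΩ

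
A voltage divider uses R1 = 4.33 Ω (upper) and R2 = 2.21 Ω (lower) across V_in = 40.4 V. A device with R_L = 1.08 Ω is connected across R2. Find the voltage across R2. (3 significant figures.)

R2 ‖ R_L = (2.21 × 1.08)/(2.21 + 1.08) = 0.7255 Ω.
Voltage divider with the loaded lower leg: V_out = 40.4 × 0.7255/(4.33 + 0.7255) = 40.4 × 0.1435 = 5.797 V.

V_out ≈ 5.80 V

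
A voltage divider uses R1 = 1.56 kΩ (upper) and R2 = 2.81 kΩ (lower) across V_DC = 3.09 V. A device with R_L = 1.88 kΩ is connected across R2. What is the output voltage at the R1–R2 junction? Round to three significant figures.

V_out ≈ 1.30 V

First combine the lower leg with the load: R2 ‖ R_L = 1.126 kΩ.
Now apply the divider: V_out = 3.09 × 0.4193 = 1.296 V.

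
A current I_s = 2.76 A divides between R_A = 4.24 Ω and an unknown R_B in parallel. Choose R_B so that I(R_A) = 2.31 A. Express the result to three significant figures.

R_B ≈ 21.8 Ω

In a two-way split, I_A/I_s = R_B/(R_A + R_B).
With f = 0.8370, R_B = R_A · f/(1−f) = 4.24 × 5.133 = 21.77 Ω.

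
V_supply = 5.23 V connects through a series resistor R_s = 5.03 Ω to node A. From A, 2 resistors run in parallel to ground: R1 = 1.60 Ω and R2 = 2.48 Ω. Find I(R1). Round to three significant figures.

Equivalent of the parallel group: R_p = 0.9725 Ω.
V_A by voltage divider: V_A = 5.23 × 0.9725/(5.03 + 0.9725) = 0.8474 V.
Branch current I = V_A/R1 = 0.8474/1.60 = 0.5296 A.
(Check via current divider: I_total = 0.8713 A; share G_k/ΣG = 0.6078 → same result.)

I ≈ 0.530 A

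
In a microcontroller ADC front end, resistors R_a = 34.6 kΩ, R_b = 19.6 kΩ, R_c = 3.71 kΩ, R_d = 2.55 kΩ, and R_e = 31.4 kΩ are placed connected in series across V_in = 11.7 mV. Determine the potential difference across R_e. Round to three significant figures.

Series total: ΣR = 34.6 + 19.6 + 3.71 + 2.55 + 31.4 = 91.86 kΩ.
By the voltage-divider rule, V = 11.7 × 31.40/91.86 = 3.999 mV.

V ≈ 4.00 mV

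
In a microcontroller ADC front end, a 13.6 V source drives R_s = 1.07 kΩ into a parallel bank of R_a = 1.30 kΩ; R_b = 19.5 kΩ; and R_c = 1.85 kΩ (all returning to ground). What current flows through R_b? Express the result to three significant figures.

I ≈ 0.284 mA

Combine the parallel branches: R_p = (1/1.30 + 1/19.5 + 1/1.85)⁻¹ = 0.7347 kΩ.
Node voltage V_A = V_CC · R_p/(R_s + R_p) = 13.6 × 0.4071 = 5.537 V.
Branch current I = V_A/R_b = 5.537/19.5 = 0.2839 mA.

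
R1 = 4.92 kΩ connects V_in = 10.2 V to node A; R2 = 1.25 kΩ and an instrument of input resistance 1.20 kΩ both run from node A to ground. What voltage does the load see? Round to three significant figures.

R2 ‖ R_L = (1.25 × 1.20)/(1.25 + 1.20) = 0.6122 kΩ.
Then V_out = V_in · R2'/(R1 + R2') = 10.2 × 0.6122/5.532 = 1.129 V.

V_out ≈ 1.13 V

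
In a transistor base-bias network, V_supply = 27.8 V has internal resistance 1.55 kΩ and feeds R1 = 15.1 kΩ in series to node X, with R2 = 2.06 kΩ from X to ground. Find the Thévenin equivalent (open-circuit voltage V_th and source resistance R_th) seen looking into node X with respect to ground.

R1' = 1.55 + 15.1 = 16.65 kΩ (source resistance + R1).
Open-circuit (no load on X): V_th = V_supply · R2/(R1' + R2) = 27.8 × 2.06/(16.65 + 2.06) = 3.061 V.
Looking into X with the source shorted: R_th = R1'·R2/(R1'+R2) = 16.65 × 2.06/18.71 = 1.833 kΩ.

V_th ≈ 3.06 V, R_th ≈ 1.83 kΩ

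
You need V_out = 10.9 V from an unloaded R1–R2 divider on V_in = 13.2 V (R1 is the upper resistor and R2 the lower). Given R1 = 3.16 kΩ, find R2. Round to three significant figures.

Required fraction k = V_out/V_in = 0.8258.
R2 = R1 · 0.8258/(1 − 0.8258) = 14.98 kΩ.

R2 ≈ 15.0 kΩ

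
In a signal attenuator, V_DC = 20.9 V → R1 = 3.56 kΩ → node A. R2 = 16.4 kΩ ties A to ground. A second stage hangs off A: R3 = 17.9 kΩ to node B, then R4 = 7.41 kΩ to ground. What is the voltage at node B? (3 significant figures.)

Looking into the second stage from A: R3 + R4 = 25.31 kΩ appears in parallel with R2.
Effective lower resistance at A: R2 ‖ 25.31 = 9.952 kΩ.
First divider: V_A = V_DC · 9.952/(3.56 + 9.952) = 15.39 V.
Stage 2 is unloaded, so V_B = V_A · R4/(R3+R4) = 15.39 × 7.41/25.31 = 4.507 V.

V_B ≈ 4.51 V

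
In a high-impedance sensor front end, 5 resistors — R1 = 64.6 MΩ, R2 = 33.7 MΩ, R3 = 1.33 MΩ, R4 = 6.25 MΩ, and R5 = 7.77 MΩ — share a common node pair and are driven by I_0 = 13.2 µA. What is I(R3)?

Total conductance ΣG = 1/64.6 + 1/33.7 + 1/1.33 + 1/6.25 + 1/7.77 = 1.086 (units of 1/MΩ).
By the current-divider rule, I = I_0 · G_k/ΣG = 13.2 × 0.6925 = 9.141 µA.

I ≈ 9.14 µA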